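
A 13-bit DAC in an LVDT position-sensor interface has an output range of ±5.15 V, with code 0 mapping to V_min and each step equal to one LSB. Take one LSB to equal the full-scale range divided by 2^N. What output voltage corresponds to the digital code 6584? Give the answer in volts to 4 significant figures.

The full-scale span is 5.15 − (-5.15) = 10.3 V. LSB = 10.3 V / 2^13.
V_out = -5.15 + 6584 × (10.3/8192) V
      = -5.15 + 8.27822 = 3.12822 V.

3.128 V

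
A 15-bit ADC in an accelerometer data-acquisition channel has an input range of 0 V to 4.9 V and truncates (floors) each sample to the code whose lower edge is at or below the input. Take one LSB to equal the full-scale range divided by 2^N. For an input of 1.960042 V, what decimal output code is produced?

V_FS = 4.9 V. LSB = 4.9 V / 2^15 ≈ 149.5 µV.
V_in − V_min = 1.960042 − (0) = 1.960042 V.
Divide by LSB: 1.960042 × 32768/4.9 = 13107.4809.
Truncating gives code 13107.

13107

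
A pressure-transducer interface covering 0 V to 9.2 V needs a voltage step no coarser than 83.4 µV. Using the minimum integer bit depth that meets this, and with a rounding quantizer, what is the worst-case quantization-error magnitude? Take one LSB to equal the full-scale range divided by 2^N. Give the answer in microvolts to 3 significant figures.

35.1 µV

Span = 9.2 V.
Need 2^N ≥ 9.2 V / 83.4 µV = 110300 → N_min = 17.
Step size = 9.2/131072 V = 70.190 µV.
Max error for round-to-nearest is LSB/2 = 35.1 µV.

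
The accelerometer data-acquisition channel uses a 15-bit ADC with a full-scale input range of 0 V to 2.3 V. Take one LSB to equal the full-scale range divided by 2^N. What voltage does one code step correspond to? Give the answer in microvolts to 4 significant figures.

70.19 µV

Range is 2.3 V.
Number of codes = 2^15 = 32768.
LSB = 2.3 V ÷ 2^15 = 2.3/32768 V = 70.19 µV.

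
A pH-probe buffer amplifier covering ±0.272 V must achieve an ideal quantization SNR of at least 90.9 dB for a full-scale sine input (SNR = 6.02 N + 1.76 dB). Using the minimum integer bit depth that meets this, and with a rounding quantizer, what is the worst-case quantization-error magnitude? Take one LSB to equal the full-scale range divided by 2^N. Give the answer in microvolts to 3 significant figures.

The full-scale span is 0.272 − (-0.272) = 0.544 V.
6.02 N + 1.76 ≥ 90.9 gives N ≥ 14.807, so the minimum integer is 15.
Step size = 0.544/32768 V = 16.602 µV.
Half an LSB is 8.30 µV.

8.30 µV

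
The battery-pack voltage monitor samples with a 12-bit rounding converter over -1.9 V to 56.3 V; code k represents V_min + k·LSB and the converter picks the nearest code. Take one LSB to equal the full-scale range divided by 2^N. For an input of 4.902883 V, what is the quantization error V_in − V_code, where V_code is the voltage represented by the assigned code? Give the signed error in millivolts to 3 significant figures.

−3.22 mV

Range = 56.3 − (-1.9) = 58.2 V. LSB = 58.2 V / 2^12 ≈ 14.21 mV.
(4.902883 − (-1.9)) / LSB = 6.802883 × 4096/58.2 = 478.7733. Nearest integer: k = 479.
Reconstructed level: -1.9 + 479 × 58.2/4096 V = 4.906103516 V.
Error = V_in − V_code = 4.902883 − (4.906103516) = −3.22 mV.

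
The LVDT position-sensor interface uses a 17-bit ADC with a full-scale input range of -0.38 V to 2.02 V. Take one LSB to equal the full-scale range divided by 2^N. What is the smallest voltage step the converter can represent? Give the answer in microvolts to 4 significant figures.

Full-scale range = 2.02 V − (-0.38 V) = 2.4 V.
There are 2^17 = 131072 steps.
Step size = 2.4/131072 V = 18.31 µV.

18.31 µV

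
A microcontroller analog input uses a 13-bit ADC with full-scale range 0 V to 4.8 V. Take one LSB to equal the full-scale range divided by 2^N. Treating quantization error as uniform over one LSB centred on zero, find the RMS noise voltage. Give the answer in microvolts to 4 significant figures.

Full-scale range = 4.8 V.
One LSB is 4.8 V / 8192 = 0.585938 mV.
V_rms = LSB/√12 = 0.585938 mV / √12 = 169.1 µV.

169.1 µV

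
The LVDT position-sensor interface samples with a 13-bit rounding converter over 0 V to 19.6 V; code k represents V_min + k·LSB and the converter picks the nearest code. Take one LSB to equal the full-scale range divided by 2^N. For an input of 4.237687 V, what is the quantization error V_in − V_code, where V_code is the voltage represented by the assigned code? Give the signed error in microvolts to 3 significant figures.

V_FS = 19.6 V. LSB = 19.6 V / 2^13 ≈ 2.393 mV.
Position in LSBs: (4.237687 − (0)) × 8192/19.6 = 1771.1802; rounding gives k = 1771.
Reconstructed level: 0 + 1771 × 19.6/8192 V = 4.237255859 V.
Error = V_in − V_code = 4.237687 − (4.237255859) = +431 µV.

+431 µV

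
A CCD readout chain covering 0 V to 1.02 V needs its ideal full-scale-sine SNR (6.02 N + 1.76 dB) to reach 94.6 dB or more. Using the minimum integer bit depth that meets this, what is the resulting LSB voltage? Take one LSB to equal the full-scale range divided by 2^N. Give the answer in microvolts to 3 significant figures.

Full-scale range = 1.02 V.
Required N = ⌈(94.6 − 1.76)/6.02⌉ = ⌈15.422⌉ = 16.
LSB = 1.02 V / 2^16 = 15.6 µV.

15.6 µV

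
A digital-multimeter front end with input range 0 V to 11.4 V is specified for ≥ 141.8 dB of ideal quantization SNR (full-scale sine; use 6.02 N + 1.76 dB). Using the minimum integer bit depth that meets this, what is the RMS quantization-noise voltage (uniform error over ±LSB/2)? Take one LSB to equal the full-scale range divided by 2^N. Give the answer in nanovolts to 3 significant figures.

196 nV

V_FS = 11.4 V.
N ≥ (141.8 − 1.76)/6.02 = 23.262 → N_min = 24.
LSB = 11.4 V / 2^24 = 0.67949 µV.
σ_q = LSB/√12 = 0.67949 µV/3.4641 = 196 nV.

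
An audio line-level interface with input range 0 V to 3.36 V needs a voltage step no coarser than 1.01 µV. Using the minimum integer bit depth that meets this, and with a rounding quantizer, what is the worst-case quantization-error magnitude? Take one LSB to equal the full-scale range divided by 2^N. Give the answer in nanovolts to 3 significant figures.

Full-scale range = 3.36 V.
Levels needed ≥ 3.36/1.01 µV = 3.327e6. 2^22 = 4194304 suffices, so N_min = 22.
One LSB is 3.36 V / 4194304 = 0.80109 µV.
Half an LSB is 401 nV.

401 nV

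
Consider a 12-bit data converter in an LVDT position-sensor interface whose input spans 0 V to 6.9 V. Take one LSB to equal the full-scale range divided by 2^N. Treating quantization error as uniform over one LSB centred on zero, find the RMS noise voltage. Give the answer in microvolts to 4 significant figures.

Full-scale range = 6.9 V.
LSB = 6.9 V / 2^12 = 1.68457 mV.
σ_q = LSB/√12 = 1.68457 mV/3.4641 = 486.3 µV.

486.3 µV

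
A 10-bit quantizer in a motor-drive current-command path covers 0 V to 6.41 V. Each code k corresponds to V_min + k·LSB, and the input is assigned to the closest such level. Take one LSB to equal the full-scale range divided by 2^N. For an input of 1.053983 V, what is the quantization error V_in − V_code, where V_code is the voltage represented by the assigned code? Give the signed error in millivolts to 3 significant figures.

Span = 6.41 V. LSB = 6.41 V / 2^10 ≈ 6.260 mV.
(1.053983 − (0)) / LSB = 1.053983 × 1024/6.41 = 168.3742. Nearest integer: k = 168.
Reconstructed level: 0 + 168 × 6.41/1024 V = 1.051640625 V.
V_in − V_code = 1.053983 − (1.051640625) = +2.34 mV.

+2.34 mV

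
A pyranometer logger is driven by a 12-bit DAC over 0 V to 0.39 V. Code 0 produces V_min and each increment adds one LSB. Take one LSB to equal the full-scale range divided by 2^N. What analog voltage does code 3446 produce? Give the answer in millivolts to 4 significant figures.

328.1 mV

V_FS = 0.39 V. LSB = 0.39 V / 2^12.
Output = V_min + (3446/4096) × range = 0 + 0.841309 × 0.39 V
      = 0 + 0.328110 = 0.328110 V.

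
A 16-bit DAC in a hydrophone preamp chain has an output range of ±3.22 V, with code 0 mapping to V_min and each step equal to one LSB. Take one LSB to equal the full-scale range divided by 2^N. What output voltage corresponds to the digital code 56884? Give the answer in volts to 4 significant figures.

Span: 3.22 V − (-3.22 V) = 6.44 V. LSB = 6.44 V / 2^16.
V_out = V_min + code × LSB = -3.22 V + 56884 × 6.44 V / 65536
      = -3.22 + 5.58980 = 2.36980 V.

2.370 V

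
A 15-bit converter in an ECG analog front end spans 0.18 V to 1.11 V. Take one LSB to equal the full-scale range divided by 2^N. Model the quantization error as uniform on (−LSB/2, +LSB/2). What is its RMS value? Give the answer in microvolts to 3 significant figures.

8.19 µV

Span: 1.11 V − (0.18 V) = 0.93 V.
One LSB is 0.93 V / 32768 = 28.381 µV.
σ_q = LSB/√12 = 28.381 µV/3.4641 = 8.19 µV.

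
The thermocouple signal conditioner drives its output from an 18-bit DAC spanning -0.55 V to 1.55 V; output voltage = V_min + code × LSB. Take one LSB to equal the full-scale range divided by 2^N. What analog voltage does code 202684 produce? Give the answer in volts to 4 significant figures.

1.074 V

The full-scale span is 1.55 − (-0.55) = 2.1 V. LSB = 2.1 V / 2^18.
V_out = -0.55 + 202684 × (2.1/262144) V
      = -0.55 + 1.62367 = 1.07367 V.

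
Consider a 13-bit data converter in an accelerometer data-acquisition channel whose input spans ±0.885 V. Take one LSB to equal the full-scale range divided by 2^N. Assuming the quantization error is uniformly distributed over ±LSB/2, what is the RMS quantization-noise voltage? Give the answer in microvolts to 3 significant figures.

62.4 µV

The full-scale span is 0.885 − (-0.885) = 1.77 V.
One LSB is 1.77 V / 8192 = 216.06 µV.
V_rms = LSB/√12 = 216.06 µV / √12 = 62.4 µV.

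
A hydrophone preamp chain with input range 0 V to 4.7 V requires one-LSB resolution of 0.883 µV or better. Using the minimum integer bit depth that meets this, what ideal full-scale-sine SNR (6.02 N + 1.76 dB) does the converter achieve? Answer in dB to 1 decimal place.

140.2 dB

Range is 4.7 V.
Need 2^N ≥ 4.7 V / 0.883 µV = 5.323e6 → N_min = 23.
Ideal SNR at N = 23: 6.02·23 + 1.76 = 140.2 dB.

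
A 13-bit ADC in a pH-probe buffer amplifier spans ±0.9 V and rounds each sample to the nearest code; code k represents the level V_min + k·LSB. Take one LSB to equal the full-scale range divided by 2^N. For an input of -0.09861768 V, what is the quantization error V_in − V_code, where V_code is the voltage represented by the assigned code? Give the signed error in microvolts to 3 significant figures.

+39.5 µV

Full-scale range = 0.9 V − (-0.9 V) = 1.8 V. LSB = 1.8 V / 2^13 ≈ 219.7 µV.
Position in LSBs: (-0.09861768 − (-0.9)) × 8192/1.8 = 3647.1800; rounding gives k = 3647.
V_code = V_min + k × range/2^13 = -0.9 + 3647 × 1.8/8192 = -0.09865722656 V.
Error = V_in − V_code = -0.09861768 − (-0.09865722656) = +39.5 µV.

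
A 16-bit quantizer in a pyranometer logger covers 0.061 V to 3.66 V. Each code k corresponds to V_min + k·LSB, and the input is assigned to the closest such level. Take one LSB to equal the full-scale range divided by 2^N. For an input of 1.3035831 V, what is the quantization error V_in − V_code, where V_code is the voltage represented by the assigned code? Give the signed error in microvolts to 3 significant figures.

−9.87 µV

The full-scale span is 3.66 − (0.061) = 3.599 V. LSB = 3.599 V / 2^16 ≈ 54.92 µV.
(V_in − V_min)/LSB = (1.3035831 − (0.061)) × 65536/3.599 = 22626.8202 → nearest code k = 22627.
V_code = V_min + k × range/2^16 = 0.061 + 22627 × 3.599/65536 = 1.3035929718 V.
e = 1.3035831 − (1.3035929718) = −9.87 µV.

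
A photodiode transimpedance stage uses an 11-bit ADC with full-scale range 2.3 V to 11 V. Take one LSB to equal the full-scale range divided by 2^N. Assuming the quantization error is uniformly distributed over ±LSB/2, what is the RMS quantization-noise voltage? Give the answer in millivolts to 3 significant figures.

1.23 mV

Span: 11 V − (2.3 V) = 8.7 V.
Step size = 8.7/2048 V = 4.2480 mV.
For a uniform distribution on [−LSB/2, +LSB/2], V_rms = LSB/√12 = 4.2480 mV/3.4641 = 1.23 mV.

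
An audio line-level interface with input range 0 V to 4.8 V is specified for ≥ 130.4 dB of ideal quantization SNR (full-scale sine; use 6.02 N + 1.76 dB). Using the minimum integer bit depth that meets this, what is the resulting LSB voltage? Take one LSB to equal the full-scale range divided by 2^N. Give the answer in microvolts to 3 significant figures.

1.14 µV

Range is 4.8 V.
N ≥ (130.4 − 1.76)/6.02 = 21.369 → N_min = 22.
Step size = 4.8/4194304 V = 1.14 µV.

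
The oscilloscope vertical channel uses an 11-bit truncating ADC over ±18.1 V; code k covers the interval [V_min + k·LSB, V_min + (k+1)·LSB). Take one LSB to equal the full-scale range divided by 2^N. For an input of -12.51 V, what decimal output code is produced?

316

Range = 18.1 − (-18.1) = 36.2 V. LSB = 36.2 V / 2^11 ≈ 17.68 mV.
V_in − V_min = -12.51 − (-18.1) = 5.59 V.
Divide by LSB: 5.59 × 2048/36.2 = 316.2519.
Truncating gives code 316.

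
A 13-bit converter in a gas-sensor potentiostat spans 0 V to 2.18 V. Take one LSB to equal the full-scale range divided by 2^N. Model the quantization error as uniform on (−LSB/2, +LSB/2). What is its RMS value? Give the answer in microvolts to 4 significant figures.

Range is 2.18 V.
One LSB is 2.18 V / 8192 = 266.113 µV.
σ_q = LSB/√12 = 266.113 µV/3.4641 = 76.82 µV.

76.82 µV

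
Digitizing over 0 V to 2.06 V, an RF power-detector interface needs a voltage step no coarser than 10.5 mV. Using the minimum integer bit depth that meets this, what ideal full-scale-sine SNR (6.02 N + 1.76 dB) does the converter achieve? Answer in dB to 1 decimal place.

Range is 2.06 V.
Required number of levels: 2.06/10.5 mV = 196.19; smallest N with 2^N ≥ that is 8.
Ideal SNR at N = 8: 6.02·8 + 1.76 = 49.9 dB.

49.9 dB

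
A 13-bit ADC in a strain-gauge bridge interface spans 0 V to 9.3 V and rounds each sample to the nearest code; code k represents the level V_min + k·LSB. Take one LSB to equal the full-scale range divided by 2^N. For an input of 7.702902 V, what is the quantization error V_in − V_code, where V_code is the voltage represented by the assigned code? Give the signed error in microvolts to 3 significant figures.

Full-scale range = 9.3 V. LSB = 9.3 V / 2^13 ≈ 1.135 mV.
(V_in − V_min)/LSB = (7.702902 − (0)) × 8192/9.3 = 6785.1799 → nearest code k = 6785.
V_code = 0 + (6785/8192) × 9.3 = 7.702697754 V.
V_in − V_code = 7.702902 − (7.702697754) = +204 µV.

+204 µV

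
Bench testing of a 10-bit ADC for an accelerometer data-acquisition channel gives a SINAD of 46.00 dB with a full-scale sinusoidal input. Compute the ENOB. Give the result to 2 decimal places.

7.35 bits

(46.00 − 1.76) / 6.02 = 44.24/6.02 = 7.3488 effective bits.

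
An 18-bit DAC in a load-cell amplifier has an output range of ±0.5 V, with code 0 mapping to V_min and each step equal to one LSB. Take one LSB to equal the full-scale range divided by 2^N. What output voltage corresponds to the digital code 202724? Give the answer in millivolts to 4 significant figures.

273.3 mV

Full-scale range = 0.5 V − (-0.5 V) = 1 V. LSB = 1 V / 2^18.
Output = V_min + (202724/262144) × range = -0.5 + 0.773331 × 1 V
      = -0.5 V + 0.773331 V = 0.273331 V.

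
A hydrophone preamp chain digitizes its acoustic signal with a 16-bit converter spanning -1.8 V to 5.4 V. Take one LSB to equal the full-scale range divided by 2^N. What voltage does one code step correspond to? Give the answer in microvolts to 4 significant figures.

Span: 5.4 V − (-1.8 V) = 7.2 V.
There are 2^16 = 65536 steps.
Step size = 7.2/65536 V = 109.9 µV.

109.9 µV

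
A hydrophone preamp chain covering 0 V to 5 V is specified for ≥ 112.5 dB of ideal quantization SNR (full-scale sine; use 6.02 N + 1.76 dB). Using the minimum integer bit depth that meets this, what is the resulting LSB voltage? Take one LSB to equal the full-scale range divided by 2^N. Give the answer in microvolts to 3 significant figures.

9.54 µV

Range is 5 V.
N ≥ (112.5 − 1.76)/6.02 = 18.395 → N_min = 19.
One LSB is 5 V / 524288 = 9.54 µV.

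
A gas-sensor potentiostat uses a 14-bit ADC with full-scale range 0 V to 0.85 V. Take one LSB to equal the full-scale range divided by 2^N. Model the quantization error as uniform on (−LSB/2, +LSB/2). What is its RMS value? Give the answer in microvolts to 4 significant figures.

14.98 µV

Range is 0.85 V.
One LSB is 0.85 V / 16384 = 51.8799 µV.
σ_q = LSB/√12 = 51.8799 µV/3.4641 = 14.98 µV.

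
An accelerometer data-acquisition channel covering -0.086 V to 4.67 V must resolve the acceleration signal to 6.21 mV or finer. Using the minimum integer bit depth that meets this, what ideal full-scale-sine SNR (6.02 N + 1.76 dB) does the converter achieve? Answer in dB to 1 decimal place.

62.0 dB

Span: 4.67 V − (-0.086 V) = 4.756 V.
Required number of levels: 4.756/6.21 mV = 765.86; smallest N with 2^N ≥ that is 10.
Ideal SNR at N = 10: 6.02·10 + 1.76 = 62.0 dB.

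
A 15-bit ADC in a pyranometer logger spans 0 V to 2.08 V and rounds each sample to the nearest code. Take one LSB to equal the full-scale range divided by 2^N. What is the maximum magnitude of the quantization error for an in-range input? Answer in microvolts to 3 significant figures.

Full-scale range = 2.08 V.
Step size = 2.08/32768 V = 63.477 µV.
Worst-case error for round-to-nearest is half an LSB: 31.7 µV.

31.7 µV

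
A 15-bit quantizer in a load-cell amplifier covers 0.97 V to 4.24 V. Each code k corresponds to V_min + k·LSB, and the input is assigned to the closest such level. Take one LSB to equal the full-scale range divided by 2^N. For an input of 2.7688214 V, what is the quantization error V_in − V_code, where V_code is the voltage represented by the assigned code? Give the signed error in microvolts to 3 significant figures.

−37.9 µV

Full-scale range = 4.24 V − (0.97 V) = 3.27 V. LSB = 3.27 V / 2^15 ≈ 99.79 µV.
Position in LSBs: (2.7688214 − (0.97)) × 32768/3.27 = 18025.6207; rounding gives k = 18026.
Reconstructed level: 0.97 + 18026 × 3.27/32768 V = 2.7688592529 V.
Error = V_in − V_code = 2.7688214 − (2.7688592529) = −37.9 µV.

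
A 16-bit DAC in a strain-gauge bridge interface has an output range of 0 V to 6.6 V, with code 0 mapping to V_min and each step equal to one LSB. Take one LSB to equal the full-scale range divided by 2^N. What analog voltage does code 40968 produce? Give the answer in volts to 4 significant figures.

4.126 V

Range is 6.6 V. LSB = 6.6 V / 2^16.
V_out = 0 + 40968 × (6.6/65536) V
      = 0 V + 4.12581 V = 4.12581 V.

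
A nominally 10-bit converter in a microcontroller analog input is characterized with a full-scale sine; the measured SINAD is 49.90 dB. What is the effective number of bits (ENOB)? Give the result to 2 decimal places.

ENOB = (SINAD − 1.76) / 6.02 = (49.90 − 1.76) / 6.02 = 48.14 / 6.02 = 7.9967.

8.00 bits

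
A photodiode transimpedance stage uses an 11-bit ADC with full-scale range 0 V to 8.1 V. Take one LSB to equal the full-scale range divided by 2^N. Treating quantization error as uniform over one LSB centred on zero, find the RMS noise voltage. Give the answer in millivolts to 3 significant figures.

Range is 8.1 V.
LSB = 8.1 V ÷ 2^11 = 8.1/2048 V = 3.9551 mV.
σ_q = LSB/√12 = 3.9551 mV/3.4641 = 1.14 mV.

1.14 mV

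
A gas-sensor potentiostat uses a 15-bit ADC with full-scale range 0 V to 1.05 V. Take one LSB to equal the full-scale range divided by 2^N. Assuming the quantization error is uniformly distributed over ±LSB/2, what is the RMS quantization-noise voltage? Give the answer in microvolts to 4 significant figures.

9.250 µV

Span = 1.05 V.
Step size = 1.05/32768 V = 32.0435 µV.
V_rms = LSB/√12 = 32.0435 µV / √12 = 9.250 µV.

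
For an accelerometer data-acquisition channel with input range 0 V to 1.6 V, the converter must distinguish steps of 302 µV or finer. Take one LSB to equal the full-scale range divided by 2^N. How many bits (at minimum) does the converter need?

13 bits

Range is 1.6 V.
Levels needed ≥ 1.6/302 µV = 5298. 2^13 = 8192 suffices, so N_min = 13.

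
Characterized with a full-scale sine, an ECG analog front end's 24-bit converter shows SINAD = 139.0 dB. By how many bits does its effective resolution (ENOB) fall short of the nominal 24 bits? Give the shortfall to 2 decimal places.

ENOB = (SINAD − 1.76)/6.02 = (139.0 − 1.76)/6.02 = 22.7973 bits.
24 − 22.7973 = 1.20 bits below nominal.

1.20 bits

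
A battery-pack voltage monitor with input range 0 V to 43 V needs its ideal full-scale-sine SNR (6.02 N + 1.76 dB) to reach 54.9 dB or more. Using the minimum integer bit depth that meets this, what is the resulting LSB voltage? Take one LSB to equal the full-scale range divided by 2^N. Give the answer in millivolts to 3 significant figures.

Range is 43 V.
Solving 6.02 N ≥ 54.9 − 1.76: N ≥ 8.827. Round up → N = 9.
LSB = 43 V ÷ 2^9 = 43/512 V = 84.0 mV.

84.0 mV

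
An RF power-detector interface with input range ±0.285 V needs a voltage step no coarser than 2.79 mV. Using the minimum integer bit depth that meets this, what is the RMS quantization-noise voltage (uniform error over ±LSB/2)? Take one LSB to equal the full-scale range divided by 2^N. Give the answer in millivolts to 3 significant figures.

The full-scale span is 0.285 − (-0.285) = 0.57 V.
Levels needed ≥ 0.57/2.79 mV = 204.3. 2^8 = 256 suffices, so N_min = 8.
LSB = 0.57 V ÷ 2^8 = 0.57/256 V = 2.2266 mV.
RMS noise = LSB/√12 = 0.643 mV.

0.643 mV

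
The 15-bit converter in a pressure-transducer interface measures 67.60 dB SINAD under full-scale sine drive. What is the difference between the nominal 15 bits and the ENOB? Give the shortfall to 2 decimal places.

N_eff = (67.60 − 1.76)/6.02 = 10.9369 bits.
Lost resolution: 15 − 10.9369 = 4.0631 bits.

4.06 bits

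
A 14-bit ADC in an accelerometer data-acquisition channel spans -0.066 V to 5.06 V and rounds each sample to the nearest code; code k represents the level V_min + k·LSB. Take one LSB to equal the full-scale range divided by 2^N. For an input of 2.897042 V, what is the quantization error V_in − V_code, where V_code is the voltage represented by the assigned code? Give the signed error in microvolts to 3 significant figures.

−114 µV

Span: 5.06 V − (-0.066 V) = 5.126 V. LSB = 5.126 V / 2^14 ≈ 312.9 µV.
Position in LSBs: (2.897042 − (-0.066)) × 16384/5.126 = 9470.6360; rounding gives k = 9471.
V_code = V_min + k × range/2^14 = -0.066 + 9471 × 5.126/16384 = 2.8971558838 V.
e = 2.897042 − (2.8971558838) = −114 µV.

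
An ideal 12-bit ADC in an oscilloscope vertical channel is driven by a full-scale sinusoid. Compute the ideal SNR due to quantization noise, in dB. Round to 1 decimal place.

74.0 dB

SNR = 6.02·12 + 1.76 = 74.00 dB.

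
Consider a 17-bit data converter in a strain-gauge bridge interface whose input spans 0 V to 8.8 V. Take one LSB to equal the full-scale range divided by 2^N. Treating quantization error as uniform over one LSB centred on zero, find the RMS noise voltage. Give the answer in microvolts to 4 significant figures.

19.38 µV

Full-scale range = 8.8 V.
One LSB is 8.8 V / 131072 = 67.1387 µV.
For a uniform distribution on [−LSB/2, +LSB/2], V_rms = LSB/√12 = 67.1387 µV/3.4641 = 19.38 µV.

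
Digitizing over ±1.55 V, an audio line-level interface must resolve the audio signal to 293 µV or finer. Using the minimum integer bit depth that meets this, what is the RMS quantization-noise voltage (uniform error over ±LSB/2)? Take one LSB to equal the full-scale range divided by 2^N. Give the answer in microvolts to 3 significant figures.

The full-scale span is 1.55 − (-1.55) = 3.1 V.
3.1 V / 293 µV = 10580. Since 2^13 = 8192 and 2^14 = 16384, N = 14.
LSB = 3.1 V / 2^14 = 189.21 µV.
V_rms = LSB/√12 = 54.6 µV.

54.6 µV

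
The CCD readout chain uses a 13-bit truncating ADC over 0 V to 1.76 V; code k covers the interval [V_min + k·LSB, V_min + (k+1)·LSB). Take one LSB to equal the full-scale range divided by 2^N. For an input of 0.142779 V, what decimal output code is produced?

664

V_FS = 1.76 V. LSB = 1.76 V / 2^13 ≈ 214.8 µV.
code = ⌊(V_in − V_min)/LSB⌋ = ⌊(V_in − V_min) × 2^13 / range⌋
     = ⌊(0.142779 − (0)) × 8192 / 1.76⌋ = ⌊0.142779 × 8192/1.76⌋
     = ⌊664.571⌋ = 664.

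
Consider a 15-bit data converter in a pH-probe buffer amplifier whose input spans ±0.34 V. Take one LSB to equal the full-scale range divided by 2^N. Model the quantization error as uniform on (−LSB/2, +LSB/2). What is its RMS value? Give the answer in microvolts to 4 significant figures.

Span: 0.34 V − (-0.34 V) = 0.68 V.
LSB = 0.68 V ÷ 2^15 = 0.68/32768 V = 20.7520 µV.
σ_q = LSB/√12 = 20.7520 µV/3.4641 = 5.991 µV.

5.991 µV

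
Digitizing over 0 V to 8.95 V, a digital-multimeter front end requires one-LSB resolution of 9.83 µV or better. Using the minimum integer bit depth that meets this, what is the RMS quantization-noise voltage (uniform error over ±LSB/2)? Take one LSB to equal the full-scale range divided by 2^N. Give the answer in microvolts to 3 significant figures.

2.46 µV

Span = 8.95 V.
Levels needed ≥ 8.95/9.83 µV = 910500. 2^20 = 1048576 suffices, so N_min = 20.
One LSB is 8.95 V / 1048576 = 8.5354 µV.
V_rms = LSB/√12 = 2.46 µV.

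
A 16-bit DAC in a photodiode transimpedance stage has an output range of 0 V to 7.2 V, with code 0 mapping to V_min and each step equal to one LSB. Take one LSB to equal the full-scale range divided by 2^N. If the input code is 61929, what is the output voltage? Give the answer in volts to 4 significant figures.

Full-scale range = 7.2 V. LSB = 7.2 V / 2^16.
V_out = V_min + code × LSB = 0 V + 61929 × 7.2 V / 65536
      = 0 + 6.80372 = 6.80372 V.

6.804 V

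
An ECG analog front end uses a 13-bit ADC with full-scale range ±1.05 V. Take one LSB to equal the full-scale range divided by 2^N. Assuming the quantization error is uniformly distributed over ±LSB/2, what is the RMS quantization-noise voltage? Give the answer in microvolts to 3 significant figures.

74.0 µV

The full-scale span is 1.05 − (-1.05) = 2.1 V.
LSB = 2.1 V ÷ 2^13 = 2.1/8192 V = 256.35 µV.
RMS of a uniform error over width LSB is LSB/√12 = 74.0 µV.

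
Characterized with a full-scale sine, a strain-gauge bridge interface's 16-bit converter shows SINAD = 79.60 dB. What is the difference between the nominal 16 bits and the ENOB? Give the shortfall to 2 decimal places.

3.07 bits

Effective bits = (79.60 − 1.76)/6.02 = 12.9302.
Shortfall = 16 − 12.9302 = 3.0698 bits.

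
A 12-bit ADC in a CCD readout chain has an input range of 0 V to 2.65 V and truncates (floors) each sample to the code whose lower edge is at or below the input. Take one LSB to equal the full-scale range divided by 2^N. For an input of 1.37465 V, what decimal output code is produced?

Full-scale range = 2.65 V. LSB = 2.65 V / 2^12 ≈ 0.6470 mV.
code = ⌊(V_in − V_min)/LSB⌋ = ⌊(V_in − V_min) × 2^12 / range⌋
     = ⌊(1.37465 − (0)) × 4096 / 2.65⌋ = ⌊1.37465 × 4096/2.65⌋
     = ⌊2124.742⌋ = 2124.

2124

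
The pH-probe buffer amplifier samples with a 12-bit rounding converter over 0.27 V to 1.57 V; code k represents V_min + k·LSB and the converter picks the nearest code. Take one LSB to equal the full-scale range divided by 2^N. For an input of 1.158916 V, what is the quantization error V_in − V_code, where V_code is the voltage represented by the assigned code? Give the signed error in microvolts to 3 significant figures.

−73.3 µV

Full-scale range = 1.57 V − (0.27 V) = 1.3 V. LSB = 1.3 V / 2^12 ≈ 317.4 µV.
(V_in − V_min)/LSB = (1.158916 − (0.27)) × 4096/1.3 = 2800.7692 → nearest code k = 2801.
Reconstructed level: 0.27 + 2801 × 1.3/4096 V = 1.158989258 V.
V_in − V_code = 1.158916 − (1.158989258) = −73.3 µV.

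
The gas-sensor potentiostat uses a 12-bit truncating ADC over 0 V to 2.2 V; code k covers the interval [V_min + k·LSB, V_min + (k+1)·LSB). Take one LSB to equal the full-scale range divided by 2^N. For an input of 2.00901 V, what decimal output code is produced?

Full-scale range = 2.2 V. LSB = 2.2 V / 2^12 ≈ 0.5371 mV.
code = ⌊(V_in − V_min)/LSB⌋ = ⌊(V_in − V_min) × 2^12 / range⌋
     = ⌊(2.00901 − (0)) × 4096 / 2.2⌋ = ⌊2.00901 × 4096/2.2⌋
     = ⌊3740.411⌋ = 3740.

3740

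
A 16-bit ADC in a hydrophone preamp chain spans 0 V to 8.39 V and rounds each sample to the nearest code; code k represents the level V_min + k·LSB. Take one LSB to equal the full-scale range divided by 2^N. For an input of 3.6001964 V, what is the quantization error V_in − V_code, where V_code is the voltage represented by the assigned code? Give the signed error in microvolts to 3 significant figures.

Full-scale range = 8.39 V. LSB = 8.39 V / 2^16 ≈ 128.0 µV.
(V_in − V_min)/LSB = (3.6001964 − (0)) × 65536/8.39 = 28121.8679 → nearest code k = 28122.
V_code = V_min + k × range/2^16 = 0 + 28122 × 8.39/65536 = 3.6002133179 V.
e = 3.6001964 − (3.6002133179) = −16.9 µV.

−16.9 µV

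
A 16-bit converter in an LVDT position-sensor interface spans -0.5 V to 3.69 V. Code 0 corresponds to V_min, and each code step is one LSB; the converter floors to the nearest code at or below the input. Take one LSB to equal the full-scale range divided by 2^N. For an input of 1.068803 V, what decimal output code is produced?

24537

The full-scale span is 3.69 − (-0.5) = 4.19 V. LSB = 4.19 V / 2^16 ≈ 63.93 µV.
V_in − V_min = 1.068803 − (-0.5) = 1.568803 V.
Divide by LSB: 1.568803 × 65536/4.19 = 24537.7264.
Truncating gives code 24537.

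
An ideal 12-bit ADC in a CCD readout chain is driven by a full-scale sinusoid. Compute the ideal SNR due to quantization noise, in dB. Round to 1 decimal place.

74.0 dB

For an ideal N-bit converter with full-scale sine input, SNR = 6.02 N + 1.76 dB. SNR = 6.02 × 12 + 1.76 = 72.24 + 1.76 = 74.00 dB.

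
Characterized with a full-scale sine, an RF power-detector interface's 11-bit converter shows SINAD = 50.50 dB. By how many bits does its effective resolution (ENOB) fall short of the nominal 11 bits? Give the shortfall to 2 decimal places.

2.90 bits

Effective bits = (50.50 − 1.76)/6.02 = 8.0963.
Lost resolution: 11 − 8.0963 = 2.9037 bits.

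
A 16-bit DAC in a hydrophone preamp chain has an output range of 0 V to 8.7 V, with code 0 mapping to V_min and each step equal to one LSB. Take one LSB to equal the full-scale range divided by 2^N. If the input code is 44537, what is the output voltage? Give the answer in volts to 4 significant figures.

V_FS = 8.7 V. LSB = 8.7 V / 2^16.
Output = V_min + (44537/65536) × range = 0 + 0.679581 × 8.7 V
      = 0 V + 5.91235 V = 5.91235 V.

5.912 V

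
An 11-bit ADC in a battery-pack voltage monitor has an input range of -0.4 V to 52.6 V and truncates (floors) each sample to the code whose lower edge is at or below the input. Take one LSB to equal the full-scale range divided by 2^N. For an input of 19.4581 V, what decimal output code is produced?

767

Span: 52.6 V − (-0.4 V) = 53 V. LSB = 53 V / 2^11 ≈ 25.88 mV.
code = ⌊(V_in − V_min)/LSB⌋ = ⌊(V_in − V_min) × 2^11 / range⌋
     = ⌊(19.4581 − (-0.4)) × 2048 / 53⌋ = ⌊19.8581 × 2048/53⌋
     = ⌊767.347⌋ = 767.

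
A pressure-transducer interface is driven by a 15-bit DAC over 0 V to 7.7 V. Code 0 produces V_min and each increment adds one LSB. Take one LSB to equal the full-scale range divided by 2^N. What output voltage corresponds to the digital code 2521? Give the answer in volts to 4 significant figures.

Full-scale range = 7.7 V. LSB = 7.7 V / 2^15.
Output = V_min + (2521/32768) × range = 0 + 0.0769348 × 7.7 V
      = 0 V + 0.592398 V = 0.592398 V.

0.5924 V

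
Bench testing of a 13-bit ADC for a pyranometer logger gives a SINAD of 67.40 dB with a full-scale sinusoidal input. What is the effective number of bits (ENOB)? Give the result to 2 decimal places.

(67.40 − 1.76) / 6.02 = 65.64/6.02 = 10.9037 effective bits.

10.90 bits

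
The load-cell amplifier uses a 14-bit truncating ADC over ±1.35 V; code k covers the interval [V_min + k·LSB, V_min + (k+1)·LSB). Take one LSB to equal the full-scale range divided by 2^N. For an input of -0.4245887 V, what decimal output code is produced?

5615

Full-scale range = 1.35 V − (-1.35 V) = 2.7 V. LSB = 2.7 V / 2^14 ≈ 164.8 µV.
code = ⌊(V_in − V_min)/LSB⌋ = ⌊(V_in − V_min) × 2^14 / range⌋
     = ⌊(-0.4245887 − (-1.35)) × 16384 / 2.7⌋ = ⌊0.9254113 × 16384/2.7⌋
     = ⌊5615.533⌋ = 5615.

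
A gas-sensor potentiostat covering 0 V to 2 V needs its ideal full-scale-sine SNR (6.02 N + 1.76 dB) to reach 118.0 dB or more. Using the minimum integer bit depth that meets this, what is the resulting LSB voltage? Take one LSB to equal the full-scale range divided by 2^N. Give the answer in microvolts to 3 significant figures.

V_FS = 2 V.
Solving 6.02 N ≥ 118.0 − 1.76: N ≥ 19.309. Round up → N = 20.
Step size = 2/1048576 V = 1.91 µV.

1.91 µV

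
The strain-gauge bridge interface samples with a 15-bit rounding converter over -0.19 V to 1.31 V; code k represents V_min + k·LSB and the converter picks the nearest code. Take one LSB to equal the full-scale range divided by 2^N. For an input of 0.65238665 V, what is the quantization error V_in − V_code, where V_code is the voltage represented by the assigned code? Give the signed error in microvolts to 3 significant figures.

+9.94 µV

Span: 1.31 V − (-0.19 V) = 1.5 V. LSB = 1.5 V / 2^15 ≈ 45.78 µV.
(0.65238665 − (-0.19)) / LSB = 0.84238665 × 32768/1.5 = 18402.2172. Nearest integer: k = 18402.
V_code = V_min + k × range/2^15 = -0.19 + 18402 × 1.5/32768 = 0.65237670898 V.
e = 0.65238665 − (0.65237670898) = +9.94 µV.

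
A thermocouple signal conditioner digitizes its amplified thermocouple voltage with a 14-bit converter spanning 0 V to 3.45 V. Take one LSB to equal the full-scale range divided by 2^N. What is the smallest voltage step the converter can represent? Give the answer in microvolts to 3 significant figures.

211 µV

Range is 3.45 V.
Number of codes = 2^14 = 16384.
LSB = 3.45 V / 2^14 = 211 µV.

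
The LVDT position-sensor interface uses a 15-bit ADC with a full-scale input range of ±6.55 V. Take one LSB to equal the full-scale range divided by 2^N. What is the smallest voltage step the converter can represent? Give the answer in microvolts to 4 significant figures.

Span: 6.55 V − (-6.55 V) = 13.1 V.
There are 2^15 = 32768 steps.
LSB = 13.1 V / 2^15 = 399.8 µV.

399.8 µV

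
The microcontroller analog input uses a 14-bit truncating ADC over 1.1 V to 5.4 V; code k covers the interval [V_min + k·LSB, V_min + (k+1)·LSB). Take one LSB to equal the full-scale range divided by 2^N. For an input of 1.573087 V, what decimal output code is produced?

Range = 5.4 − (1.1) = 4.3 V. LSB = 4.3 V / 2^14 ≈ 262.5 µV.
code = ⌊(V_in − V_min)/LSB⌋ = ⌊(V_in − V_min) × 2^14 / range⌋
     = ⌊(1.573087 − (1.1)) × 16384 / 4.3⌋ = ⌊0.473087 × 16384/4.3⌋
     = ⌊1802.571⌋ = 1802.

1802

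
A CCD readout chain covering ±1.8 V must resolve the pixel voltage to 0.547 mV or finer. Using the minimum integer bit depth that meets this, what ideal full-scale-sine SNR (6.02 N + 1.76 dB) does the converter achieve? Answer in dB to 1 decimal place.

80.0 dB

Range = 1.8 − (-1.8) = 3.6 V.
Need 2^N ≥ 3.6 V / 0.547 mV = 6581 → N_min = 13.
Ideal SNR at N = 13: 6.02·13 + 1.76 = 80.0 dB.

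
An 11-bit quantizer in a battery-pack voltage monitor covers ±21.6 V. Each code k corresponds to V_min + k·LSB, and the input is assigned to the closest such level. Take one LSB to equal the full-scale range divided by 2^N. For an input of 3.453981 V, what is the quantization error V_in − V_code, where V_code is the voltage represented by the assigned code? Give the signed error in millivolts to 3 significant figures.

Full-scale range = 21.6 V − (-21.6 V) = 43.2 V. LSB = 43.2 V / 2^11 ≈ 21.09 mV.
Position in LSBs: (3.453981 − (-21.6)) × 2048/43.2 = 1187.7443; rounding gives k = 1188.
Reconstructed level: -21.6 + 1188 × 43.2/2048 V = 3.459375000 V.
e = 3.453981 − (3.459375000) = −5.39 mV.

−5.39 mV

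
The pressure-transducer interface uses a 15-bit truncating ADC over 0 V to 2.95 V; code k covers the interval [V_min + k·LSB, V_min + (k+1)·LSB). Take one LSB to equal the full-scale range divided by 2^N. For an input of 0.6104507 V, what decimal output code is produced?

6780

V_FS = 2.95 V. LSB = 2.95 V / 2^15 ≈ 90.03 µV.
(V_in − V_min) × 2^15/range = (0.6104507 − (0)) × 32768/2.95 = 6780.762.
Floor → code = 6780.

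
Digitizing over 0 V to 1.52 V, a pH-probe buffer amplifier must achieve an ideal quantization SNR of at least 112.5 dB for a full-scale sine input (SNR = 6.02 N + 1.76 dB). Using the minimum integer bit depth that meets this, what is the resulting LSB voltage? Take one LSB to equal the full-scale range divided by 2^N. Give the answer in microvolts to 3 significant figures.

V_FS = 1.52 V.
6.02 N + 1.76 ≥ 112.5 gives N ≥ 18.395, so the minimum integer is 19.
LSB = 1.52 V / 2^19 = 2.90 µV.

2.90 µV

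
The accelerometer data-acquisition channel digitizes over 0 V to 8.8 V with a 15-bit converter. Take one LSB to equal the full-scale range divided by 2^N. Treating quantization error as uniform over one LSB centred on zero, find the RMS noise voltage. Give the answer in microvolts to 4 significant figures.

V_FS = 8.8 V.
LSB = 8.8 V ÷ 2^15 = 8.8/32768 V = 268.555 µV.
For a uniform distribution on [−LSB/2, +LSB/2], V_rms = LSB/√12 = 268.555 µV/3.4641 = 77.53 µV.

77.53 µV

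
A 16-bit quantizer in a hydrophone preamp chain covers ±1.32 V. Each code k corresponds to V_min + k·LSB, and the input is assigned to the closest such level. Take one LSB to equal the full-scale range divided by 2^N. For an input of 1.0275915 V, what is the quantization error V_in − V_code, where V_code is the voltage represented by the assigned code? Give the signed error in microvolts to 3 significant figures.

+7.27 µV

The full-scale span is 1.32 − (-1.32) = 2.64 V. LSB = 2.64 V / 2^16 ≈ 40.28 µV.
(1.0275915 − (-1.32)) / LSB = 2.3475915 × 65536/2.64 = 58277.1805. Nearest integer: k = 58277.
V_code = -1.32 + (58277/65536) × 2.64 = 1.0275842285 V.
V_in − V_code = 1.0275915 − (1.0275842285) = +7.27 µV.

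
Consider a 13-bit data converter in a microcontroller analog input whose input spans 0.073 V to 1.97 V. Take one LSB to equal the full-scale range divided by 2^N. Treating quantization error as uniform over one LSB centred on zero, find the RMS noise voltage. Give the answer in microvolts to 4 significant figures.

The full-scale span is 1.97 − (0.073) = 1.897 V.
LSB = 1.897 V / 2^13 = 231.567 µV.
σ_q = LSB/√12 = 231.567 µV/3.4641 = 66.85 µV.

66.85 µV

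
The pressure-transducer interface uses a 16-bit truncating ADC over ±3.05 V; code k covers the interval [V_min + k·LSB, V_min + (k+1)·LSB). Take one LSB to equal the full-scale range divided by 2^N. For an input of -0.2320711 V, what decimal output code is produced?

Range = 3.05 − (-3.05) = 6.1 V. LSB = 6.1 V / 2^16 ≈ 93.08 µV.
code = ⌊(V_in − V_min)/LSB⌋ = ⌊(V_in − V_min) × 2^16 / range⌋
     = ⌊(-0.2320711 − (-3.05)) × 65536 / 6.1⌋ = ⌊2.8179289 × 65536/6.1⌋
     = ⌊30274.719⌋ = 30274.

30274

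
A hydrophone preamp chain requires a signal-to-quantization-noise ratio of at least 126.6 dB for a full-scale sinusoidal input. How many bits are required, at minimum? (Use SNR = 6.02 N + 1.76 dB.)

21 bits

Solving 6.02 N ≥ 126.6 − 1.76: N ≥ 20.738. Round up → N = 21.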